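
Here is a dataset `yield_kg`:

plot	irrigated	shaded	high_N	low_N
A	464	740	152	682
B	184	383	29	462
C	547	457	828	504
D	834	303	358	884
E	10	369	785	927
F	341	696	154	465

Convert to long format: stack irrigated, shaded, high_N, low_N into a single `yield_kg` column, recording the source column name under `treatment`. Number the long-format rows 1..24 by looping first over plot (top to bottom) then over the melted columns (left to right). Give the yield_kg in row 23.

24 rows total (6 × 4). Row 23: index ⌊(23-1)/4⌋ = 5 into plot → F; (23-1) mod 4 = 2 into the melted columns → high_N.
So row 23 is (F, high_N, 154); yield_kg = 154.

154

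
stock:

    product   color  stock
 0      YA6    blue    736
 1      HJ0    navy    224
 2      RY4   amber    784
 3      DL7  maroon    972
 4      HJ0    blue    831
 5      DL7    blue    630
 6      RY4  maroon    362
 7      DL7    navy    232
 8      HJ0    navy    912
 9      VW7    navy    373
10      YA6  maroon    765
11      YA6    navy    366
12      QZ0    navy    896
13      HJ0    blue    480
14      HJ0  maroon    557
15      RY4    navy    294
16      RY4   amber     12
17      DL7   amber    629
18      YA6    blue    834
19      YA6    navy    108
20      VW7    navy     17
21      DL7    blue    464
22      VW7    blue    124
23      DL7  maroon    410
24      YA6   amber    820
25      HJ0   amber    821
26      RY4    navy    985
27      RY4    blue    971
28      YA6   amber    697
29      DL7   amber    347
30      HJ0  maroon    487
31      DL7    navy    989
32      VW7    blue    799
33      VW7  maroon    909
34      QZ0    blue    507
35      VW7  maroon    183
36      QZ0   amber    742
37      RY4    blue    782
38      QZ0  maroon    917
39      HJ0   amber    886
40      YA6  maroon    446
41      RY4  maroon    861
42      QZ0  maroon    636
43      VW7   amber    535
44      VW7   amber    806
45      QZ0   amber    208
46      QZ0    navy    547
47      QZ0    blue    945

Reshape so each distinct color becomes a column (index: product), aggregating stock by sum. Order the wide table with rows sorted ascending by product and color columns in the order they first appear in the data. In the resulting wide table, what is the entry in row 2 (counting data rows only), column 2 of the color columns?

1136

With rows sorted ascending by product, row 2 is product=HJ0. color columns in first-appearance order: blue, navy, amber, maroon; column 2 is navy.
Long rows with product=HJ0, color=navy: 224 + 912 = 1136.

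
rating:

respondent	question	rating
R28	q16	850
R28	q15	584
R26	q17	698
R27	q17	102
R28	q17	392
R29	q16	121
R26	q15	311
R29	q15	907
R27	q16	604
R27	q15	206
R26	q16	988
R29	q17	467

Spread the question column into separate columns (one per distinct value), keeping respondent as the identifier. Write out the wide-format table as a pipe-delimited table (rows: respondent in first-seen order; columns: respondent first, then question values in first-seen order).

| respondent | q16 | q15 | q17 |
| R28 | 850 | 584 | 392 |
| R26 | 988 | 311 | 698 |
| R27 | 604 | 206 | 102 |
| R29 | 121 | 907 | 467 |

Columns: respondent plus the 3 distinct question values (q16, q15, q17).
For example, row R28 column q16 takes rating=850 from the long row (R28, q16).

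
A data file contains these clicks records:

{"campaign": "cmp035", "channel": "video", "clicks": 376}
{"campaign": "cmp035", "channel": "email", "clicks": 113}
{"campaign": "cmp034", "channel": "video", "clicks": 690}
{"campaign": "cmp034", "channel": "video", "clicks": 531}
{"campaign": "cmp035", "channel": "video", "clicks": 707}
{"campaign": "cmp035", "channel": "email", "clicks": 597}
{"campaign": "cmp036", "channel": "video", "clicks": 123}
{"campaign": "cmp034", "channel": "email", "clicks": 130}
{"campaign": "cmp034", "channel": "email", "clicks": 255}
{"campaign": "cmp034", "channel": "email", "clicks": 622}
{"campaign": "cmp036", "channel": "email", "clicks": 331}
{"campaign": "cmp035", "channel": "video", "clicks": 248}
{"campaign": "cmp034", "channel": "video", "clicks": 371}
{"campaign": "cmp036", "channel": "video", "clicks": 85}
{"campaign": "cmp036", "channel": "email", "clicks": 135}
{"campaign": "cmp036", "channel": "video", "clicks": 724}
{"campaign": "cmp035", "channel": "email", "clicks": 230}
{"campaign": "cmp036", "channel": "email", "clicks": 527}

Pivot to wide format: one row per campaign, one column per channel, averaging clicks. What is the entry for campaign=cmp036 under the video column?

Rows with campaign=cmp036 and channel=video: clicks values are 123, 85, 724.
(123 + 85 + 724) / 3 = 310.67.

310.67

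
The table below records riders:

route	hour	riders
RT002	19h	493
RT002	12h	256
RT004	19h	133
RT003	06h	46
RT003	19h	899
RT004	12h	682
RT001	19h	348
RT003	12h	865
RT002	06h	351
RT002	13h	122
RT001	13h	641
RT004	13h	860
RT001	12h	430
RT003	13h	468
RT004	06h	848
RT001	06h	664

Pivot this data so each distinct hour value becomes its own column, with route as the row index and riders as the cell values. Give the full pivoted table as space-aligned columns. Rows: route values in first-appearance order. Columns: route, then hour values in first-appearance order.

route  19h  12h  06h  13h
RT002  493  256  351  122
RT004  133  682  848  860
RT003  899  865  46   468
RT001  348  430  664  641

Columns: route plus the 4 distinct hour values (19h, 12h, 06h, 13h).
For example, row RT002 column 19h takes riders=493 from the long row (RT002, 19h).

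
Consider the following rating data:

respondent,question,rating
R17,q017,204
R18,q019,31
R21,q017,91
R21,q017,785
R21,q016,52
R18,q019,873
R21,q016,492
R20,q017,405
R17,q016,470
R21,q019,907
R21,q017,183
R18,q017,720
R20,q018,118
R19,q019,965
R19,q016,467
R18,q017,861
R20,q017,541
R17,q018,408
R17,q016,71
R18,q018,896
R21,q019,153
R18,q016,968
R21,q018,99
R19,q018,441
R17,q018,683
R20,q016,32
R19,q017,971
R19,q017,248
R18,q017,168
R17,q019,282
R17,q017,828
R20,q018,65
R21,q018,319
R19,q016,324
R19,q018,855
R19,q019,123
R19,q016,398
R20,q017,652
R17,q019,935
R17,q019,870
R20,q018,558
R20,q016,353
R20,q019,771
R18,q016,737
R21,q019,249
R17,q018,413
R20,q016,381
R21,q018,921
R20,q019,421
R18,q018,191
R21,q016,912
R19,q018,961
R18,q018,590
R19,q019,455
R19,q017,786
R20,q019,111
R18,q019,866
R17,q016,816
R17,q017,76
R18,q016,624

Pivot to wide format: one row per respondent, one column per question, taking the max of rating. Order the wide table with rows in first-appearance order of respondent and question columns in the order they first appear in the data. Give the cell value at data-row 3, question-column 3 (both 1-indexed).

With rows in first-appearance order of respondent, row 3 is respondent=R21. question columns in first-appearance order: q017, q019, q016, q018; column 3 is q016.
Long rows with respondent=R21, question=q016: max(52, 492, 912) = 912.

912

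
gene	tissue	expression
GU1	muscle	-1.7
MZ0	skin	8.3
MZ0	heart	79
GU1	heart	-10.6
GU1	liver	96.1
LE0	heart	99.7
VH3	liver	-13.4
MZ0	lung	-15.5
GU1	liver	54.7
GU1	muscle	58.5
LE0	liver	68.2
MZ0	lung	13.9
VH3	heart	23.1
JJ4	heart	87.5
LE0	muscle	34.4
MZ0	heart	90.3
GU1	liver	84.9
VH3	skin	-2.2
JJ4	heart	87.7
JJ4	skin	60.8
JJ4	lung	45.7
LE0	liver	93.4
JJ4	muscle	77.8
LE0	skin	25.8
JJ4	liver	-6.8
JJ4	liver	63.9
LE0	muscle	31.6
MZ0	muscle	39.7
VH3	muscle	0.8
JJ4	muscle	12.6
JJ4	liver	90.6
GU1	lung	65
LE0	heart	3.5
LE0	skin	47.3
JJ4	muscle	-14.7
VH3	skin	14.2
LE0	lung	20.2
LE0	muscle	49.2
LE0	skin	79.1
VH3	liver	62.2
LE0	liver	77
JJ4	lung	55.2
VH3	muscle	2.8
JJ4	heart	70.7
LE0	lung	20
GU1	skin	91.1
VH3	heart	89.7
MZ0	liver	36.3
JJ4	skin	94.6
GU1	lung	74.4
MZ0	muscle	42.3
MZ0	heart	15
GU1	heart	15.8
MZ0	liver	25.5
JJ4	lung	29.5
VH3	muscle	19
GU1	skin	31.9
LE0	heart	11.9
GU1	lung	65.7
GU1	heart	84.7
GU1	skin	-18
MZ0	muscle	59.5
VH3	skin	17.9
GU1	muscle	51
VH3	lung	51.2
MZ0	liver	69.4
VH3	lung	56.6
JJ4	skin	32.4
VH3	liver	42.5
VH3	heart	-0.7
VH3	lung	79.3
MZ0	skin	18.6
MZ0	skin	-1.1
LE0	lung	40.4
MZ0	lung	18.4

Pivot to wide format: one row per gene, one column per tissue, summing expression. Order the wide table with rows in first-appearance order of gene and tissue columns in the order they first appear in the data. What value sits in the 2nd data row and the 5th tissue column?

With rows in first-appearance order of gene, row 2 is gene=MZ0. tissue columns in first-appearance order: muscle, skin, heart, liver, lung; column 5 is lung.
Long rows with gene=MZ0, tissue=lung: -15.5 + 13.9 + 18.4 = 16.8.

16.8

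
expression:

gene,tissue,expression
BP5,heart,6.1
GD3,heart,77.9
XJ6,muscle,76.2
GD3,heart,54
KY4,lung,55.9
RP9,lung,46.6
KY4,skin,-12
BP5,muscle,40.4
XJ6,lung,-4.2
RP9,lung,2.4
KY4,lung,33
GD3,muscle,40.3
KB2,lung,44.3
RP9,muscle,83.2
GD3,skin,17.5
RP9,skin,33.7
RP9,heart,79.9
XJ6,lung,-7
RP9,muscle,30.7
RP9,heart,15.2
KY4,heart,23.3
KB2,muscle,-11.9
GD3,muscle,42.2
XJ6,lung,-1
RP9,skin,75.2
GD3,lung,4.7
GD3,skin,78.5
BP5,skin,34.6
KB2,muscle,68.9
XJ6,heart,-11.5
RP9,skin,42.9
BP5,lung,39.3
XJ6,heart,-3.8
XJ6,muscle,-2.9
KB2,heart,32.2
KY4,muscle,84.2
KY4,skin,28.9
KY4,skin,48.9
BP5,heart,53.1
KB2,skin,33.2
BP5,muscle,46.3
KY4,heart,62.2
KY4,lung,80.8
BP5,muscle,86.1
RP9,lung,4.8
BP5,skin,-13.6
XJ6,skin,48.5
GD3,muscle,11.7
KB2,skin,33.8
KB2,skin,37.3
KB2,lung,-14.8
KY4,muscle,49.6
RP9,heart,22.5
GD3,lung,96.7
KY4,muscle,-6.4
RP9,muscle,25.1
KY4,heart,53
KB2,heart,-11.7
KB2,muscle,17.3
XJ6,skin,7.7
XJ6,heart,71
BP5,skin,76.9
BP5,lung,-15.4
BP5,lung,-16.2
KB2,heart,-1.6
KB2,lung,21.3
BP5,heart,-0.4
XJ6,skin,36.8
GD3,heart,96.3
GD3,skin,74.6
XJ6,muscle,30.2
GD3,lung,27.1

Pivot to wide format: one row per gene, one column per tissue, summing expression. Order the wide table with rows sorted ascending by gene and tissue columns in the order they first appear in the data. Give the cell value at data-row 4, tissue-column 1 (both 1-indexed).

With rows sorted ascending by gene, row 4 is gene=KY4. tissue columns in first-appearance order: heart, muscle, lung, skin; column 1 is heart.
Long rows with gene=KY4, tissue=heart: 23.3 + 62.2 + 53 = 138.5.

138.5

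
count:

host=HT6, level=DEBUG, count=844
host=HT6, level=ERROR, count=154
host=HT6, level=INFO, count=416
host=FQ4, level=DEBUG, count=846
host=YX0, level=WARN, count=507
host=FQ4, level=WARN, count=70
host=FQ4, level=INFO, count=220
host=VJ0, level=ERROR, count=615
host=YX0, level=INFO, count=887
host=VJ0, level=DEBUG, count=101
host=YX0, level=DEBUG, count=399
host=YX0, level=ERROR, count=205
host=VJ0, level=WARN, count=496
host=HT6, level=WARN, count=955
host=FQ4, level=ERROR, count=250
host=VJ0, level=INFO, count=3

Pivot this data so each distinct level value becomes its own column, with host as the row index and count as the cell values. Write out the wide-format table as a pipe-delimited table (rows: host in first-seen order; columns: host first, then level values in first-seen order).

Columns: host plus the 4 distinct level values (DEBUG, ERROR, INFO, WARN).
For example, row HT6 column DEBUG takes count=844 from the long row (HT6, DEBUG).

| host | DEBUG | ERROR | INFO | WARN |
| HT6 | 844 | 154 | 416 | 955 |
| FQ4 | 846 | 250 | 220 | 70 |
| YX0 | 399 | 205 | 887 | 507 |
| VJ0 | 101 | 615 | 3 | 496 |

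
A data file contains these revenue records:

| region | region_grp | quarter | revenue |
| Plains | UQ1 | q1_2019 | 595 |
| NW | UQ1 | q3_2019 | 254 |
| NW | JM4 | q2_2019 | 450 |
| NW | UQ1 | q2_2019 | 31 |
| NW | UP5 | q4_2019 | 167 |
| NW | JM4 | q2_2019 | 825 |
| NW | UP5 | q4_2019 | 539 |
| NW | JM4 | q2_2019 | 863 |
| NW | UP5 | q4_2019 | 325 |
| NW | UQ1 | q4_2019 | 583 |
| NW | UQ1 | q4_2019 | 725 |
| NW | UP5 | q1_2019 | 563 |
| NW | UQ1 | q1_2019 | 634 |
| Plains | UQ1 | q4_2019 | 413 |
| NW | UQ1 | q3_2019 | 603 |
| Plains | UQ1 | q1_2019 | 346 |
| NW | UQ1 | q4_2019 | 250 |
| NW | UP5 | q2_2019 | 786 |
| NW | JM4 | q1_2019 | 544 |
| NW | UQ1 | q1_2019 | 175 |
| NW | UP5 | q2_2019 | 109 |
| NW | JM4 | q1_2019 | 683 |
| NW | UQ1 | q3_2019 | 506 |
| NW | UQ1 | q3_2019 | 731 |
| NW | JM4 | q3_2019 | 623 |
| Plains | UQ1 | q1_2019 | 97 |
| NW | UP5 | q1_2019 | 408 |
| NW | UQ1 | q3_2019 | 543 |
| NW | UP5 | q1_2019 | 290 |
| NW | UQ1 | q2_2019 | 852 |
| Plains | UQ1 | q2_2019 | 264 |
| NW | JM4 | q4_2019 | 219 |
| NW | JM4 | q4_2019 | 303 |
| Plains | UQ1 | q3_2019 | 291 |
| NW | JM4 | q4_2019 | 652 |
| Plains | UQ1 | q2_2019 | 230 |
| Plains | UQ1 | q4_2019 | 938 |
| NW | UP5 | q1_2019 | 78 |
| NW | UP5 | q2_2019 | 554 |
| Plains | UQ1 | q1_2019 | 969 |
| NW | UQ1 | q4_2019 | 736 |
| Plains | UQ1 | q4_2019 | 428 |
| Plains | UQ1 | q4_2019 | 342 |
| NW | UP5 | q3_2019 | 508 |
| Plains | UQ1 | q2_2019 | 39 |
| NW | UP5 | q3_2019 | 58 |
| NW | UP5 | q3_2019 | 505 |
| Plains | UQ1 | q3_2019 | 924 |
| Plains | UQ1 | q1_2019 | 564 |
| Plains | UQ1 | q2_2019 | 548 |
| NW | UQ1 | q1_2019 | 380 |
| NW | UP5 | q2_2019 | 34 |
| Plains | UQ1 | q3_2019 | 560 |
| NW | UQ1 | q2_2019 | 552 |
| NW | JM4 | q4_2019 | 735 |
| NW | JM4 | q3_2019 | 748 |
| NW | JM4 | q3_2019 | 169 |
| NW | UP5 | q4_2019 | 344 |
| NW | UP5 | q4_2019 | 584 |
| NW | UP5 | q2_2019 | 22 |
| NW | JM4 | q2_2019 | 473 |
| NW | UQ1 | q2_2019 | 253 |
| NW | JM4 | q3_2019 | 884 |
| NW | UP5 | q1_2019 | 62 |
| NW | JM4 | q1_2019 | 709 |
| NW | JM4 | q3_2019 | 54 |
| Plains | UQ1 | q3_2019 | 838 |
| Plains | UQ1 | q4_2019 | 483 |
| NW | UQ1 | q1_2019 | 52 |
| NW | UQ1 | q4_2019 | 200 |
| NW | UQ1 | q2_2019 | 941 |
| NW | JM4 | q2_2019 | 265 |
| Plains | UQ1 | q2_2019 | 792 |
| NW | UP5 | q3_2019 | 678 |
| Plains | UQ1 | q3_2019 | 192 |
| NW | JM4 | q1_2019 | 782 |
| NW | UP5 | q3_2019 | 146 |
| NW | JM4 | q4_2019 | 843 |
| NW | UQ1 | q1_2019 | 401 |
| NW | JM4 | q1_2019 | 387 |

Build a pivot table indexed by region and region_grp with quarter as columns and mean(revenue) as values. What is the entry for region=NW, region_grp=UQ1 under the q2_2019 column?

Rows with region=NW, region_grp=UQ1 and quarter=q2_2019: revenue values are 31, 852, 552, 253, 941.
(31 + 852 + 552 + 253 + 941) / 5 = 525.80.

525.80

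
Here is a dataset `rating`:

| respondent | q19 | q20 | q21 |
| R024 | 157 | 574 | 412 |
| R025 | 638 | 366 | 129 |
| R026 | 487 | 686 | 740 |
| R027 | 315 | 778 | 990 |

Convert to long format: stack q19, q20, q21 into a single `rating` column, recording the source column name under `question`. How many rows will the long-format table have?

12

4 respondent values × 3 melted columns = 12 rows.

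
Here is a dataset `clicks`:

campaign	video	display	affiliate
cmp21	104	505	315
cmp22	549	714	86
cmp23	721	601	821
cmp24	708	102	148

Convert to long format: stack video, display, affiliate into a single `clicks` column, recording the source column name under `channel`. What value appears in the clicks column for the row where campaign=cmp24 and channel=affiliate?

148

Unpivoting turns each (campaign, wide-column) pair into one long row.
The wide cell at row cmp24, column affiliate holds 148, so the long row (cmp24, affiliate) has clicks=148.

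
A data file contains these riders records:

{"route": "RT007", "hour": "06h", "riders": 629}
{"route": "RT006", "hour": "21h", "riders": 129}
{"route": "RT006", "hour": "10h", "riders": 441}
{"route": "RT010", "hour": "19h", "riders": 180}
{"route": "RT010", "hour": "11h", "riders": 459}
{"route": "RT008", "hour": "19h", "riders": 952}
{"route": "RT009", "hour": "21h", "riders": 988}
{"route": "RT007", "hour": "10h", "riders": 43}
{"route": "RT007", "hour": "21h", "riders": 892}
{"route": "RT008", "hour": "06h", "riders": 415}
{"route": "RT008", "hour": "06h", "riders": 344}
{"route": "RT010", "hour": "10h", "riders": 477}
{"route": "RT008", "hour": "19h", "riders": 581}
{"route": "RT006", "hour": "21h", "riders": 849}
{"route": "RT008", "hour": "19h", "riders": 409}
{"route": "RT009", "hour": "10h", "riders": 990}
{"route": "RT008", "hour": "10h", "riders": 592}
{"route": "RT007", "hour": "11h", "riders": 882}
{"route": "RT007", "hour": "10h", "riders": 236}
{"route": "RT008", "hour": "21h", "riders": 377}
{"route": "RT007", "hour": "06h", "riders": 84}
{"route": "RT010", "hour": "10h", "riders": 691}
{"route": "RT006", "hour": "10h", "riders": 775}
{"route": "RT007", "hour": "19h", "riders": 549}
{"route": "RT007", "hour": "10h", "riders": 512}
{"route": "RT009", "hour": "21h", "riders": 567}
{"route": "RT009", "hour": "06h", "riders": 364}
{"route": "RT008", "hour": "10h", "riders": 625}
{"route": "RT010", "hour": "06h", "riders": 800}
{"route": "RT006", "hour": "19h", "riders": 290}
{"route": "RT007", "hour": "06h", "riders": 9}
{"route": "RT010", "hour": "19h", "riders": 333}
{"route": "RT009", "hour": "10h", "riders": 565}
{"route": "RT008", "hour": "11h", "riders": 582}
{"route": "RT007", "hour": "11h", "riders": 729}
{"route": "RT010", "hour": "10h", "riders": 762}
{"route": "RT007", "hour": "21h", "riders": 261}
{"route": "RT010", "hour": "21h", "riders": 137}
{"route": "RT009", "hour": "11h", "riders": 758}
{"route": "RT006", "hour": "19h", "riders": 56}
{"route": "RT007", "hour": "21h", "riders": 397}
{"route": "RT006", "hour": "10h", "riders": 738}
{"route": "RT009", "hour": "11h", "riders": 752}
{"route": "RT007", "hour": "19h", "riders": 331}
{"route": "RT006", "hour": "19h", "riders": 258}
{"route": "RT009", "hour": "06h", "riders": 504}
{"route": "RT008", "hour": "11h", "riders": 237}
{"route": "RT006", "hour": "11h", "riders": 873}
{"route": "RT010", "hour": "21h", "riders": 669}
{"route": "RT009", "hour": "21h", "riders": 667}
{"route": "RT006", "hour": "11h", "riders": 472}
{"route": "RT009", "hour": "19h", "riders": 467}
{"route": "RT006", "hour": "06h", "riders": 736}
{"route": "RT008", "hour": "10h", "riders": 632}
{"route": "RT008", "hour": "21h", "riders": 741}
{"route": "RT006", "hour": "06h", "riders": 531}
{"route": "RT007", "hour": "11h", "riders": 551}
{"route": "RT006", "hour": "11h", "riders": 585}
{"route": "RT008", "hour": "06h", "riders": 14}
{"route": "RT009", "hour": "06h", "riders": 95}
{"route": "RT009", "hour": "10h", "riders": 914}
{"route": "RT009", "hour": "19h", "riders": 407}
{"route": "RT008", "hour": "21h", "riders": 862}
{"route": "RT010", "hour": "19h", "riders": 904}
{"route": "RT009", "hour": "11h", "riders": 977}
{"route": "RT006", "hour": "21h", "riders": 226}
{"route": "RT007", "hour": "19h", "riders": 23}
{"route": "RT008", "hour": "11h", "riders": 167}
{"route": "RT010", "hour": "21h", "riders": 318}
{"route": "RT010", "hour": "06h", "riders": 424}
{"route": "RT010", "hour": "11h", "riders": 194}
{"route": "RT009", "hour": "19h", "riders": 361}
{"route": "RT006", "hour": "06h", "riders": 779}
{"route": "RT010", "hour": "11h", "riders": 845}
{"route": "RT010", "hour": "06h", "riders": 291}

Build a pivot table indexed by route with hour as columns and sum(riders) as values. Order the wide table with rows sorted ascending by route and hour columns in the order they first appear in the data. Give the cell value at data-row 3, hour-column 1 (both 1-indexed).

With rows sorted ascending by route, row 3 is route=RT008. hour columns in first-appearance order: 06h, 21h, 10h, 19h, 11h; column 1 is 06h.
Long rows with route=RT008, hour=06h: 415 + 344 + 14 = 773.

773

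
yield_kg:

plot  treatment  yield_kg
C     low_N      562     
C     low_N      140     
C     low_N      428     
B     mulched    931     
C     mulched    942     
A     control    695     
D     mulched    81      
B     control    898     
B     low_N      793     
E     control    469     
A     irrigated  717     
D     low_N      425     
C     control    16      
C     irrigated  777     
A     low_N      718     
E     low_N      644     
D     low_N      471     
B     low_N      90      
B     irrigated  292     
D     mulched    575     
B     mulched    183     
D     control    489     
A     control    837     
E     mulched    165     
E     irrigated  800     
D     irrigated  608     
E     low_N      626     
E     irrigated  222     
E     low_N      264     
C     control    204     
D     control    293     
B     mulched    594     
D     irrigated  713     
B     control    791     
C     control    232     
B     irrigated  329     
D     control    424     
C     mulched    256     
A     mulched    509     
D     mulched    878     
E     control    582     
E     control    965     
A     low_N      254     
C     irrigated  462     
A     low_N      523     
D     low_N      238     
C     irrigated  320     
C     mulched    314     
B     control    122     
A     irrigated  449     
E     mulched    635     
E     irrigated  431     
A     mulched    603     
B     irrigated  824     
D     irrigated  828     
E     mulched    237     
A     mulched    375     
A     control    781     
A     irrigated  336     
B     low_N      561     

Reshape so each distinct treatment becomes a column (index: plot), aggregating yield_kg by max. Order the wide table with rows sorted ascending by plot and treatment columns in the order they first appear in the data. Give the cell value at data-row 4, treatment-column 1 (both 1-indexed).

With rows sorted ascending by plot, row 4 is plot=D. treatment columns in first-appearance order: low_N, mulched, control, irrigated; column 1 is low_N.
Long rows with plot=D, treatment=low_N: max(425, 471, 238) = 471.

471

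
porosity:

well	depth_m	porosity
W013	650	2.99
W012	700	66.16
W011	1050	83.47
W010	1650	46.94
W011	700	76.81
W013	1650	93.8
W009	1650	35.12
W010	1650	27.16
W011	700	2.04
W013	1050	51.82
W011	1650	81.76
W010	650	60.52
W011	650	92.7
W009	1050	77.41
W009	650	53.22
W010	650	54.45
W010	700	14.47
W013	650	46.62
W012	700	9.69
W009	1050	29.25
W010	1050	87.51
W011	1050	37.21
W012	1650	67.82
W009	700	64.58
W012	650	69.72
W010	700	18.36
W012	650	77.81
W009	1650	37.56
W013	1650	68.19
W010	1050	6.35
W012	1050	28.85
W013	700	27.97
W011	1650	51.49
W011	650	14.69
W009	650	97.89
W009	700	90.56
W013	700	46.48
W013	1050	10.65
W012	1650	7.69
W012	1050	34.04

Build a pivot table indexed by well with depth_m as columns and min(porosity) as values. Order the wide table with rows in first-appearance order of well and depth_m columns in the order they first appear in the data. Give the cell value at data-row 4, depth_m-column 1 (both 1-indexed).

54.45

With rows in first-appearance order of well, row 4 is well=W010. depth_m columns in first-appearance order: 650, 700, 1050, 1650; column 1 is 650.
Long rows with well=W010, depth_m=650: min(60.52, 54.45) = 54.45.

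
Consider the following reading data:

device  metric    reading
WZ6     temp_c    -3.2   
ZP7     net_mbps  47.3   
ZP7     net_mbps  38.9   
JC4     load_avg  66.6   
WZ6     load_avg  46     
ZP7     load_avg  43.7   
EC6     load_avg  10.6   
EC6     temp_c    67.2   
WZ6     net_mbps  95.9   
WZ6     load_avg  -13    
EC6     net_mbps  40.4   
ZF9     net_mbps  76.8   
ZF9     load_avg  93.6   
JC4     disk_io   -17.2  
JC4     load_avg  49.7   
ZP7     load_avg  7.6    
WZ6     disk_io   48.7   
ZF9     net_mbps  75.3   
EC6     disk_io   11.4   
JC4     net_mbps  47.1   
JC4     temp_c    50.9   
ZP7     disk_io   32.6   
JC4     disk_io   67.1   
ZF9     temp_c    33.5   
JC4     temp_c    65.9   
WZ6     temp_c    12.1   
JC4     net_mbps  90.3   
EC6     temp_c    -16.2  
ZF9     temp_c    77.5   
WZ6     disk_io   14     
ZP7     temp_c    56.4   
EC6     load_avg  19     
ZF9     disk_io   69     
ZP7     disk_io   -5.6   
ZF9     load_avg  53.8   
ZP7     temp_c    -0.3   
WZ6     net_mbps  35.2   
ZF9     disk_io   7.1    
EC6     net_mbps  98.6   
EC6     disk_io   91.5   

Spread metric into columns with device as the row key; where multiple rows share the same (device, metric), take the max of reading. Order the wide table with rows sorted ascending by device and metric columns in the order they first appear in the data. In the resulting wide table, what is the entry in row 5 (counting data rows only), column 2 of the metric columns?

With rows sorted ascending by device, row 5 is device=ZP7. metric columns in first-appearance order: temp_c, net_mbps, load_avg, disk_io; column 2 is net_mbps.
Long rows with device=ZP7, metric=net_mbps: max(47.3, 38.9) = 47.3.

47.3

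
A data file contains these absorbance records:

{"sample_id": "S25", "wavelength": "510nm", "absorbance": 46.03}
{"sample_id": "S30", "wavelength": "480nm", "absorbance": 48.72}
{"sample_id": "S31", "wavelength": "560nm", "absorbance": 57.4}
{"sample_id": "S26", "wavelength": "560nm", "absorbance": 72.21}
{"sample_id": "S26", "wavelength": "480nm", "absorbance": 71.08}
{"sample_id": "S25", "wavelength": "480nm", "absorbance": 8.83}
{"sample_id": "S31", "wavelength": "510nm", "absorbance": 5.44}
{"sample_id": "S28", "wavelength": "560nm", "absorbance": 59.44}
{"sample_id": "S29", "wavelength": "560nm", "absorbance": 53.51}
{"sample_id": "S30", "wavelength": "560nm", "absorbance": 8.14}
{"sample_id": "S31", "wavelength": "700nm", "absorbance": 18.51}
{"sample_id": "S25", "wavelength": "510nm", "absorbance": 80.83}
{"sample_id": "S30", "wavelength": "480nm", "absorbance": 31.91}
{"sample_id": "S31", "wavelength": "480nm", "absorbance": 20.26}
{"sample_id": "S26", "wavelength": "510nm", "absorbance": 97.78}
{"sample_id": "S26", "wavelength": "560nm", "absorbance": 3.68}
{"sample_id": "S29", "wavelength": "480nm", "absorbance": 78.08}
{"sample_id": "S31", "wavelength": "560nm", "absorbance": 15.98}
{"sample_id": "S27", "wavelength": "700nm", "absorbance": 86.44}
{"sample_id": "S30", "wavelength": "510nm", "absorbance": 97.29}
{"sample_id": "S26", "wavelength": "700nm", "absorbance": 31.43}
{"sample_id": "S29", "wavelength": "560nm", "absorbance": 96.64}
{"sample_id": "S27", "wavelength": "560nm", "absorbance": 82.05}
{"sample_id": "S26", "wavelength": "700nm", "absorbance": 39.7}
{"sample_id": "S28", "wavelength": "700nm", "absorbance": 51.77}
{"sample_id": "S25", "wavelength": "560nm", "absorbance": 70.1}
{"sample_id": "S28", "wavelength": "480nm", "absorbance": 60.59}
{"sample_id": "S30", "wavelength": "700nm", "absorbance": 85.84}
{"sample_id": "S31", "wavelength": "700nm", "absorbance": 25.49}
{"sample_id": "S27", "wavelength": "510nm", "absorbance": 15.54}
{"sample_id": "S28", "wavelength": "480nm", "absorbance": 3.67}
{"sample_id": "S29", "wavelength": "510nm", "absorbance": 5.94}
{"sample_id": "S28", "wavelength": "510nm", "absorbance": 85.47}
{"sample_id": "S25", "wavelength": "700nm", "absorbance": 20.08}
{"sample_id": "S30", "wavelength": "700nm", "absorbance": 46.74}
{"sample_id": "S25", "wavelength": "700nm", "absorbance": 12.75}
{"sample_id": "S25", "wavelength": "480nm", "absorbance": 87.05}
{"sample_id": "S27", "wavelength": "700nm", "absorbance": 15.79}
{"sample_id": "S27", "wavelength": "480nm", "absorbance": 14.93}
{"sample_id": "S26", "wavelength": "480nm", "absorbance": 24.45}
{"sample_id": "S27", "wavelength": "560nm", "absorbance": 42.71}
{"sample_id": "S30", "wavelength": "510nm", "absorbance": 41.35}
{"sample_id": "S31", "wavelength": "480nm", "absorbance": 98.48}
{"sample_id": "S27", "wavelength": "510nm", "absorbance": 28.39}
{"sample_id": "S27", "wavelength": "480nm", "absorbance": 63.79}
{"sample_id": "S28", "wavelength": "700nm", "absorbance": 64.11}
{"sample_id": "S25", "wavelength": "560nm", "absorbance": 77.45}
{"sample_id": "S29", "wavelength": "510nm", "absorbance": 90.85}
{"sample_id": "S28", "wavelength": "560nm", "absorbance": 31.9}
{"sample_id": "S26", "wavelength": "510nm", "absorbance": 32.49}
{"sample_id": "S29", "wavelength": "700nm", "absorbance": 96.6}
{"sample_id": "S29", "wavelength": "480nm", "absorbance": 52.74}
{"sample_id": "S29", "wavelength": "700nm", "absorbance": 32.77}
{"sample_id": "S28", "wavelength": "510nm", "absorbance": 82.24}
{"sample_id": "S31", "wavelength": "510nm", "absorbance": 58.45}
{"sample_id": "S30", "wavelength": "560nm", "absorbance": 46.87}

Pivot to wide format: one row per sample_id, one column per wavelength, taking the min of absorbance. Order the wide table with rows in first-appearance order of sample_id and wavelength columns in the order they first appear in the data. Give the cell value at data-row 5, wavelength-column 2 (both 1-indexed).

3.67

With rows in first-appearance order of sample_id, row 5 is sample_id=S28. wavelength columns in first-appearance order: 510nm, 480nm, 560nm, 700nm; column 2 is 480nm.
Long rows with sample_id=S28, wavelength=480nm: min(60.59, 3.67) = 3.67.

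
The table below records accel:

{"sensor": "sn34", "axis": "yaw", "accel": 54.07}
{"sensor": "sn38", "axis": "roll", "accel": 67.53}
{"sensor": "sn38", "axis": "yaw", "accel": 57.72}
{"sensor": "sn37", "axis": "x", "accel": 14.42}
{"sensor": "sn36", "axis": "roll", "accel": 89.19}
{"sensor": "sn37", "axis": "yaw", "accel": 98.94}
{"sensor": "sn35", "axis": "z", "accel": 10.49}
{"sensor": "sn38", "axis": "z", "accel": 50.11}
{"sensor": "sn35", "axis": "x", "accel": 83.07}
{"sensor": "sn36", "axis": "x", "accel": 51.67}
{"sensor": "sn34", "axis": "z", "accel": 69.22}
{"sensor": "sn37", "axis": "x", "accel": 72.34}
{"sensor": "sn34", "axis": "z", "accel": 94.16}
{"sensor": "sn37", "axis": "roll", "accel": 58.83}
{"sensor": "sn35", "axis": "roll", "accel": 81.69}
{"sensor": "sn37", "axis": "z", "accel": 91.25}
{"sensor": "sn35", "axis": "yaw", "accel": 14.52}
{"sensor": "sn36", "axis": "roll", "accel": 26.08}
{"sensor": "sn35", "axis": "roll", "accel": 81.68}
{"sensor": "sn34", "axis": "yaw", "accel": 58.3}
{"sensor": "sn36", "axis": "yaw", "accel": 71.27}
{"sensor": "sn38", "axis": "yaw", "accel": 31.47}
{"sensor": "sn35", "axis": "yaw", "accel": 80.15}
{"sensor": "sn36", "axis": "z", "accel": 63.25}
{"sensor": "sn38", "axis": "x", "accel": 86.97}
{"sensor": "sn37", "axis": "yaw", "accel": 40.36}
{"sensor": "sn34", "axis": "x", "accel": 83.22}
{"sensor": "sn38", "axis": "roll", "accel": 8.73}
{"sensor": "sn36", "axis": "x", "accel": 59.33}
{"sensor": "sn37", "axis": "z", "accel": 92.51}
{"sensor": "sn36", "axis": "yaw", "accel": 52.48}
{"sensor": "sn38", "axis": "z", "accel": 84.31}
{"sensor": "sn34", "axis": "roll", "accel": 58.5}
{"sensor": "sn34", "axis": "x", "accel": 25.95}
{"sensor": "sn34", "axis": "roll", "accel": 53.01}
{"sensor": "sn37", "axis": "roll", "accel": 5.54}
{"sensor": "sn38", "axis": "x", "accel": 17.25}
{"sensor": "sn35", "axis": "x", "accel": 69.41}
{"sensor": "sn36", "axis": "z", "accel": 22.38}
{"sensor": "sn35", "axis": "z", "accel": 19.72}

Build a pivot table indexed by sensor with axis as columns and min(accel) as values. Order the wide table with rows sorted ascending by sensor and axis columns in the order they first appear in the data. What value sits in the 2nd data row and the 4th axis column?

With rows sorted ascending by sensor, row 2 is sensor=sn35. axis columns in first-appearance order: yaw, roll, x, z; column 4 is z.
Long rows with sensor=sn35, axis=z: min(10.49, 19.72) = 10.49.

10.49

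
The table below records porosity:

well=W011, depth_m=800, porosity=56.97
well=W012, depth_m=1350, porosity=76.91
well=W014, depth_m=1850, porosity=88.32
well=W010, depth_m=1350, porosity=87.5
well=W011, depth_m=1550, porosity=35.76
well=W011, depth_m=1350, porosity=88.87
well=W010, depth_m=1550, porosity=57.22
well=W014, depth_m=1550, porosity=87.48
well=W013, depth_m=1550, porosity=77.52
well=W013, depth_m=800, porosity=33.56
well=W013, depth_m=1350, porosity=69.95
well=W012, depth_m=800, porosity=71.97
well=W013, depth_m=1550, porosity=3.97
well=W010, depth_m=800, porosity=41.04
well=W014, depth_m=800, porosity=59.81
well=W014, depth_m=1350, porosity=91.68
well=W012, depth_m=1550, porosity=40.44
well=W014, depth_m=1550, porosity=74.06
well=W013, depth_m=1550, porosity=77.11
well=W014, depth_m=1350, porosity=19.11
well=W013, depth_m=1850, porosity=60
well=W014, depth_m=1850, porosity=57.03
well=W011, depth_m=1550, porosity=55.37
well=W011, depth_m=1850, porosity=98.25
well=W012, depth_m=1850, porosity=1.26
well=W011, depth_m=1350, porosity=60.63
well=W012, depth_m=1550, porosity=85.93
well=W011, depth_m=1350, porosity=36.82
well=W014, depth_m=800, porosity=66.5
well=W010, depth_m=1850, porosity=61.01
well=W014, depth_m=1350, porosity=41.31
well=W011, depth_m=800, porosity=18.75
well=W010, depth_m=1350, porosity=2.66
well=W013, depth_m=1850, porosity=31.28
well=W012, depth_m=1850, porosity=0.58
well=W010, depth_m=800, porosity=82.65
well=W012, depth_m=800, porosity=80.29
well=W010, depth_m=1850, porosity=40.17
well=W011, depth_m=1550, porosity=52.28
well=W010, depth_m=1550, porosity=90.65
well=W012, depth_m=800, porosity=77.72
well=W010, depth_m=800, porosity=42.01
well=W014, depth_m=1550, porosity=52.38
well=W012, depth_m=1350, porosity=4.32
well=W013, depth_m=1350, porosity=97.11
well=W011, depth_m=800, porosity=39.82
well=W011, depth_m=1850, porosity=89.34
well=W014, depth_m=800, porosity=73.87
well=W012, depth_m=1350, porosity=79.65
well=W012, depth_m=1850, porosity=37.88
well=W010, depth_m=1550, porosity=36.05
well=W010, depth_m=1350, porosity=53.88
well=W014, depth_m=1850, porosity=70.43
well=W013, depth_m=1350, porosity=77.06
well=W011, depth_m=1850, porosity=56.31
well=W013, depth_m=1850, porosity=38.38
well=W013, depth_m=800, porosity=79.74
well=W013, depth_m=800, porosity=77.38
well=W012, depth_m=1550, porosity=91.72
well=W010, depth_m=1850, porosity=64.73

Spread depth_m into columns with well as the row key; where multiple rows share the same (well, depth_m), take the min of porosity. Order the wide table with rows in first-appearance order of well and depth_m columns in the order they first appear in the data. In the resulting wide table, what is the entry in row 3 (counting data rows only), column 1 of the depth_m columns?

59.81

With rows in first-appearance order of well, row 3 is well=W014. depth_m columns in first-appearance order: 800, 1350, 1850, 1550; column 1 is 800.
Long rows with well=W014, depth_m=800: min(59.81, 66.5, 73.87) = 59.81.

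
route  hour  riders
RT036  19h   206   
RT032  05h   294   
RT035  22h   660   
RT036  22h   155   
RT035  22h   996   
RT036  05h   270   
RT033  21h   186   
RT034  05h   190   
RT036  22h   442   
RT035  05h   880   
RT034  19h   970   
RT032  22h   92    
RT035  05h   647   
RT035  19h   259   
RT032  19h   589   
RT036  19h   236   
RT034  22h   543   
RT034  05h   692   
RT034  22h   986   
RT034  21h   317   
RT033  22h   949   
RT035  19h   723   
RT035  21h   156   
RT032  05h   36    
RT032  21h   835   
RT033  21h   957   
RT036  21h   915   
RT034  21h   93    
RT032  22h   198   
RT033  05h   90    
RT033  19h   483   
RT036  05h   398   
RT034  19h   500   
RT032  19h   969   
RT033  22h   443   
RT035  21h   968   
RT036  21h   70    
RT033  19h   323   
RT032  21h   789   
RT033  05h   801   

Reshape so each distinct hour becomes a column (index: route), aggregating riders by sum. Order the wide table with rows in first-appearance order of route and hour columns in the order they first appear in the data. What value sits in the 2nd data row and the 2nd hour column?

330

With rows in first-appearance order of route, row 2 is route=RT032. hour columns in first-appearance order: 19h, 05h, 22h, 21h; column 2 is 05h.
Long rows with route=RT032, hour=05h: 294 + 36 = 330.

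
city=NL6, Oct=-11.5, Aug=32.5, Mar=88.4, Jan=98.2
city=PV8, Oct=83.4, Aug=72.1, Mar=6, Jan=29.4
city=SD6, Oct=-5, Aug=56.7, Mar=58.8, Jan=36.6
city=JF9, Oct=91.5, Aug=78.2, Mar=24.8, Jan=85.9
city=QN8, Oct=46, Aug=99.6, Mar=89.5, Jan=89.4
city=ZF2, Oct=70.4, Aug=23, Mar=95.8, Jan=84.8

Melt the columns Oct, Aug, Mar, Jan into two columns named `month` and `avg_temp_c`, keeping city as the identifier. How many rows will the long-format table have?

24

6 city values × 4 melted columns = 24 rows.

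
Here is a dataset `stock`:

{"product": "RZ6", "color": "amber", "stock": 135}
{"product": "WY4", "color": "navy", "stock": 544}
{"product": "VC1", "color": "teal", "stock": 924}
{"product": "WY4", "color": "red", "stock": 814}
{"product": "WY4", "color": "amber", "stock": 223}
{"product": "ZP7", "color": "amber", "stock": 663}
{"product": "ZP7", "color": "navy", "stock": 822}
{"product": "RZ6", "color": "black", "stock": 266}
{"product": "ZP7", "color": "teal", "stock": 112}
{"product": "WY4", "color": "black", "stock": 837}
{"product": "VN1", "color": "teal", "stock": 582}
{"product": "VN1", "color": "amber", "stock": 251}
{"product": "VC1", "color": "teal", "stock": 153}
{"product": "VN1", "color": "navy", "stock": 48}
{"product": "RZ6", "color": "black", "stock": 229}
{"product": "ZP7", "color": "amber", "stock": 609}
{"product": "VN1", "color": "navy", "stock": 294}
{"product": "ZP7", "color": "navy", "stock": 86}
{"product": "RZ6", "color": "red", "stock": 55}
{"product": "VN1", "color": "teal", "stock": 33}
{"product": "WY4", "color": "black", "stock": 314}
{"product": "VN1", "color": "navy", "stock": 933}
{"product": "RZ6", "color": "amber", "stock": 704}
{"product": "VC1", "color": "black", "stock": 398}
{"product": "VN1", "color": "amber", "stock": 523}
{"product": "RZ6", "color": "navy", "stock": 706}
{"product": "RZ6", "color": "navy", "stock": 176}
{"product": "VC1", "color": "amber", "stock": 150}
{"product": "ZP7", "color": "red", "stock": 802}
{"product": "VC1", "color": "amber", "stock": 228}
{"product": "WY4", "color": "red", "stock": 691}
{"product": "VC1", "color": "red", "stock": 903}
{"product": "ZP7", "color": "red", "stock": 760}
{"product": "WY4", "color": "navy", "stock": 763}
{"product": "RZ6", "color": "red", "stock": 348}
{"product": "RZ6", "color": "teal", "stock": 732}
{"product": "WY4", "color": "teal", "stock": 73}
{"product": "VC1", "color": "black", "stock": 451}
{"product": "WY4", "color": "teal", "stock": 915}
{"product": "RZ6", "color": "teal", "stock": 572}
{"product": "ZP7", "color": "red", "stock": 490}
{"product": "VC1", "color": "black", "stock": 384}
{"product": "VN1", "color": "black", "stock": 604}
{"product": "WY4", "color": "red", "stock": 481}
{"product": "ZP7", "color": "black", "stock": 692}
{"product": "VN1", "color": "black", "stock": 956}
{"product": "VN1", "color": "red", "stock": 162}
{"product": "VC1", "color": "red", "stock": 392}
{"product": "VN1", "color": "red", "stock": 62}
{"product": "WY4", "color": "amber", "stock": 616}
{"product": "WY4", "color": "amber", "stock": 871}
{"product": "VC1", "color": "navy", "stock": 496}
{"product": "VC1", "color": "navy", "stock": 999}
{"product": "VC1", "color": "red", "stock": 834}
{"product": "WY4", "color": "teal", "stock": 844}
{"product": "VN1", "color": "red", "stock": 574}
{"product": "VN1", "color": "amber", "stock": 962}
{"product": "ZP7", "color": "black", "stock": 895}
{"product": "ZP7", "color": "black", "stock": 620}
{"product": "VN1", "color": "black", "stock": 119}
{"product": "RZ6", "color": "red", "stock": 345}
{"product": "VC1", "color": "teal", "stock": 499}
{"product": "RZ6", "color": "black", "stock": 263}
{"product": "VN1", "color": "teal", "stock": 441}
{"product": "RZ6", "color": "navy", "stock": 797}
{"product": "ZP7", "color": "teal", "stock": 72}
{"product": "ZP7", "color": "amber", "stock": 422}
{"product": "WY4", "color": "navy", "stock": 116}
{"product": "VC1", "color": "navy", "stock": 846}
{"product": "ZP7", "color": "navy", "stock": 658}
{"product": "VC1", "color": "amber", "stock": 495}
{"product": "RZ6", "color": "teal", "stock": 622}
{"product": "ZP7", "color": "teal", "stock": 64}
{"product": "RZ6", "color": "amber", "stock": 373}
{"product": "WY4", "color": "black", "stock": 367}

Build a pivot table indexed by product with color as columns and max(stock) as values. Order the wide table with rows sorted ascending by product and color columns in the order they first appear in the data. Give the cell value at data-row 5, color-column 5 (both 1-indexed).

895

With rows sorted ascending by product, row 5 is product=ZP7. color columns in first-appearance order: amber, navy, teal, red, black; column 5 is black.
Long rows with product=ZP7, color=black: max(692, 895, 620) = 895.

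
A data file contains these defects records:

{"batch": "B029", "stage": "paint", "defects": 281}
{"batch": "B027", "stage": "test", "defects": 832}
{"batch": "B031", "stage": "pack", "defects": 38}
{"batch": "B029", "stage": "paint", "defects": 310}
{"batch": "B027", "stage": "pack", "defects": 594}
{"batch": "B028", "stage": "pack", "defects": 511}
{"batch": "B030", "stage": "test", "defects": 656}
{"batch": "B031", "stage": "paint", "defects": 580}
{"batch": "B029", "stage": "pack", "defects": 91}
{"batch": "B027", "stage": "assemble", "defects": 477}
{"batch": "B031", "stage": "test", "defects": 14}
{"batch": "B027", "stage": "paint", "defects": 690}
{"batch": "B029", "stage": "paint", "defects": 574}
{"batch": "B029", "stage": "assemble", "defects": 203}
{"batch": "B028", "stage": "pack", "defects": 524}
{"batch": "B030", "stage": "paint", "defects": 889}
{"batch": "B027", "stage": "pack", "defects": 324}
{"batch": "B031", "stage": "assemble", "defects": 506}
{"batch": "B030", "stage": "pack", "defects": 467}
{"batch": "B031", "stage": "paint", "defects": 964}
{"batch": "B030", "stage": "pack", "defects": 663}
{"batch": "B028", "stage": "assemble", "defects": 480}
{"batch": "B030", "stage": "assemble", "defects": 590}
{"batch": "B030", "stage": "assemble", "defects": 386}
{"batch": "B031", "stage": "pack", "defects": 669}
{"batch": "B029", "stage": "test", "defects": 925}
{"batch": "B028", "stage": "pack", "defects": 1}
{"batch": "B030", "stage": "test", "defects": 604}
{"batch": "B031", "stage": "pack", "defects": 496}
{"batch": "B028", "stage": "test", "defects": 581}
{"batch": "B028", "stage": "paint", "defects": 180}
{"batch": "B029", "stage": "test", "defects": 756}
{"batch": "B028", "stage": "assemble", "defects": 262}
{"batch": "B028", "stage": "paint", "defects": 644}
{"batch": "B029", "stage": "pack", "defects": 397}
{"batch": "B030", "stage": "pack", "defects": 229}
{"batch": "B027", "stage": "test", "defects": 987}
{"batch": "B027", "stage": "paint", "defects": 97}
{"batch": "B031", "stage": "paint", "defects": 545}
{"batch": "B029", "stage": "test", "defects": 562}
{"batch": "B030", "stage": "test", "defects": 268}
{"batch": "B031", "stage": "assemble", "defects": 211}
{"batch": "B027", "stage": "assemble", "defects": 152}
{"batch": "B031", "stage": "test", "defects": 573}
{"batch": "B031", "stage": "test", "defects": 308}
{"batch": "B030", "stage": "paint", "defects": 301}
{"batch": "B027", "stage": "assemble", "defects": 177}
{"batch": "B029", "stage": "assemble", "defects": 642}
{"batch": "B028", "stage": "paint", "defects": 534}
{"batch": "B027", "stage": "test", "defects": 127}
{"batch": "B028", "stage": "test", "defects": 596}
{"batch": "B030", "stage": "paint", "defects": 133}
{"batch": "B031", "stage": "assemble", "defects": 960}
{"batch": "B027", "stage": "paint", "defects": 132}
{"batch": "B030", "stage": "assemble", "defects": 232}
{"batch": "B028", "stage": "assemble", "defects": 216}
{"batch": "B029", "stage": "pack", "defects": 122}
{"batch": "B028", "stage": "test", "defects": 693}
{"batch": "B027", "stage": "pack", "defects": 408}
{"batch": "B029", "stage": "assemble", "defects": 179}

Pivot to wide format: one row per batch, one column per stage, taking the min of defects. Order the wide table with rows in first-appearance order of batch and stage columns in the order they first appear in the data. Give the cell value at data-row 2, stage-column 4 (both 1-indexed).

152

With rows in first-appearance order of batch, row 2 is batch=B027. stage columns in first-appearance order: paint, test, pack, assemble; column 4 is assemble.
Long rows with batch=B027, stage=assemble: min(477, 152, 177) = 152.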